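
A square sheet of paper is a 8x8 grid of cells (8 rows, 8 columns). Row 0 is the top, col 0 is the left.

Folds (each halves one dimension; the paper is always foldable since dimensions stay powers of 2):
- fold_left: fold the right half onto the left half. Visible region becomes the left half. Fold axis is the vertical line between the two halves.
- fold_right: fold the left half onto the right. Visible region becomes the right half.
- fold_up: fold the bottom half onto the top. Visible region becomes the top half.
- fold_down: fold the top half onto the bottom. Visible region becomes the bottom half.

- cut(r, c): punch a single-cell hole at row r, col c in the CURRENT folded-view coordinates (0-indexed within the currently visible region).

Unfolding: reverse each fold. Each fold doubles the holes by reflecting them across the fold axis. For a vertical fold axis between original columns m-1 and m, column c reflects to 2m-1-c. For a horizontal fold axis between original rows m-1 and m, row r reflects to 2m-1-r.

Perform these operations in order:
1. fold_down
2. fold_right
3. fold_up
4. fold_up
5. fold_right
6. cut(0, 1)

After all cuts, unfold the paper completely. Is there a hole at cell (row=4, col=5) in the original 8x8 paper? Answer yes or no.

Answer: no

Derivation:
Op 1 fold_down: fold axis h@4; visible region now rows[4,8) x cols[0,8) = 4x8
Op 2 fold_right: fold axis v@4; visible region now rows[4,8) x cols[4,8) = 4x4
Op 3 fold_up: fold axis h@6; visible region now rows[4,6) x cols[4,8) = 2x4
Op 4 fold_up: fold axis h@5; visible region now rows[4,5) x cols[4,8) = 1x4
Op 5 fold_right: fold axis v@6; visible region now rows[4,5) x cols[6,8) = 1x2
Op 6 cut(0, 1): punch at orig (4,7); cuts so far [(4, 7)]; region rows[4,5) x cols[6,8) = 1x2
Unfold 1 (reflect across v@6): 2 holes -> [(4, 4), (4, 7)]
Unfold 2 (reflect across h@5): 4 holes -> [(4, 4), (4, 7), (5, 4), (5, 7)]
Unfold 3 (reflect across h@6): 8 holes -> [(4, 4), (4, 7), (5, 4), (5, 7), (6, 4), (6, 7), (7, 4), (7, 7)]
Unfold 4 (reflect across v@4): 16 holes -> [(4, 0), (4, 3), (4, 4), (4, 7), (5, 0), (5, 3), (5, 4), (5, 7), (6, 0), (6, 3), (6, 4), (6, 7), (7, 0), (7, 3), (7, 4), (7, 7)]
Unfold 5 (reflect across h@4): 32 holes -> [(0, 0), (0, 3), (0, 4), (0, 7), (1, 0), (1, 3), (1, 4), (1, 7), (2, 0), (2, 3), (2, 4), (2, 7), (3, 0), (3, 3), (3, 4), (3, 7), (4, 0), (4, 3), (4, 4), (4, 7), (5, 0), (5, 3), (5, 4), (5, 7), (6, 0), (6, 3), (6, 4), (6, 7), (7, 0), (7, 3), (7, 4), (7, 7)]
Holes: [(0, 0), (0, 3), (0, 4), (0, 7), (1, 0), (1, 3), (1, 4), (1, 7), (2, 0), (2, 3), (2, 4), (2, 7), (3, 0), (3, 3), (3, 4), (3, 7), (4, 0), (4, 3), (4, 4), (4, 7), (5, 0), (5, 3), (5, 4), (5, 7), (6, 0), (6, 3), (6, 4), (6, 7), (7, 0), (7, 3), (7, 4), (7, 7)]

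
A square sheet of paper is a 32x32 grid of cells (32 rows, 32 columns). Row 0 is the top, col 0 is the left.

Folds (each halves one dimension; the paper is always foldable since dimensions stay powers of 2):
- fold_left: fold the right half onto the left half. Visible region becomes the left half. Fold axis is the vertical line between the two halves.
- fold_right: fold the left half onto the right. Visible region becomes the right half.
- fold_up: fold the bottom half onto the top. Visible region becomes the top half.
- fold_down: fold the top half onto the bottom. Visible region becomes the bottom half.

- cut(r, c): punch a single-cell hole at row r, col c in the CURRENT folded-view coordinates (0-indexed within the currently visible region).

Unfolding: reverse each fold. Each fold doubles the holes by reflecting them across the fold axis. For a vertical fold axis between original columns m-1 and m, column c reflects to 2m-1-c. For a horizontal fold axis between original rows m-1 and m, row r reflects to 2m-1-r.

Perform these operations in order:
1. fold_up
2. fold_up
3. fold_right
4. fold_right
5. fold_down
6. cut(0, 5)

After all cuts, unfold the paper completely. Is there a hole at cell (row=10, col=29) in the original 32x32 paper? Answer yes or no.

Answer: no

Derivation:
Op 1 fold_up: fold axis h@16; visible region now rows[0,16) x cols[0,32) = 16x32
Op 2 fold_up: fold axis h@8; visible region now rows[0,8) x cols[0,32) = 8x32
Op 3 fold_right: fold axis v@16; visible region now rows[0,8) x cols[16,32) = 8x16
Op 4 fold_right: fold axis v@24; visible region now rows[0,8) x cols[24,32) = 8x8
Op 5 fold_down: fold axis h@4; visible region now rows[4,8) x cols[24,32) = 4x8
Op 6 cut(0, 5): punch at orig (4,29); cuts so far [(4, 29)]; region rows[4,8) x cols[24,32) = 4x8
Unfold 1 (reflect across h@4): 2 holes -> [(3, 29), (4, 29)]
Unfold 2 (reflect across v@24): 4 holes -> [(3, 18), (3, 29), (4, 18), (4, 29)]
Unfold 3 (reflect across v@16): 8 holes -> [(3, 2), (3, 13), (3, 18), (3, 29), (4, 2), (4, 13), (4, 18), (4, 29)]
Unfold 4 (reflect across h@8): 16 holes -> [(3, 2), (3, 13), (3, 18), (3, 29), (4, 2), (4, 13), (4, 18), (4, 29), (11, 2), (11, 13), (11, 18), (11, 29), (12, 2), (12, 13), (12, 18), (12, 29)]
Unfold 5 (reflect across h@16): 32 holes -> [(3, 2), (3, 13), (3, 18), (3, 29), (4, 2), (4, 13), (4, 18), (4, 29), (11, 2), (11, 13), (11, 18), (11, 29), (12, 2), (12, 13), (12, 18), (12, 29), (19, 2), (19, 13), (19, 18), (19, 29), (20, 2), (20, 13), (20, 18), (20, 29), (27, 2), (27, 13), (27, 18), (27, 29), (28, 2), (28, 13), (28, 18), (28, 29)]
Holes: [(3, 2), (3, 13), (3, 18), (3, 29), (4, 2), (4, 13), (4, 18), (4, 29), (11, 2), (11, 13), (11, 18), (11, 29), (12, 2), (12, 13), (12, 18), (12, 29), (19, 2), (19, 13), (19, 18), (19, 29), (20, 2), (20, 13), (20, 18), (20, 29), (27, 2), (27, 13), (27, 18), (27, 29), (28, 2), (28, 13), (28, 18), (28, 29)]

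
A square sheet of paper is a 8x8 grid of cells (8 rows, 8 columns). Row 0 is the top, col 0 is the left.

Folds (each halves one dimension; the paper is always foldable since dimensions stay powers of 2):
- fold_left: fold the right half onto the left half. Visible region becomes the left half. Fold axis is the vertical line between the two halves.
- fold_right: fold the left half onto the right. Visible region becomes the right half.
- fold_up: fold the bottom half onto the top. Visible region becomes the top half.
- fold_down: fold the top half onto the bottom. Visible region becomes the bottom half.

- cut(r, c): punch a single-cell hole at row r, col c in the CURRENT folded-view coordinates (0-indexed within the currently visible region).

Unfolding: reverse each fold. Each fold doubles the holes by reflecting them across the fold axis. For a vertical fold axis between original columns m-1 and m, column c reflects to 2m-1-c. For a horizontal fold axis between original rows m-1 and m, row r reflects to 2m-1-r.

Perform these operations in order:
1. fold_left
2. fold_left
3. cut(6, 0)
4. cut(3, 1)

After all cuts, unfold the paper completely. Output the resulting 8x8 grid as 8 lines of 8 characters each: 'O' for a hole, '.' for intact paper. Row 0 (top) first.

Answer: ........
........
........
.OO..OO.
........
........
O..OO..O
........

Derivation:
Op 1 fold_left: fold axis v@4; visible region now rows[0,8) x cols[0,4) = 8x4
Op 2 fold_left: fold axis v@2; visible region now rows[0,8) x cols[0,2) = 8x2
Op 3 cut(6, 0): punch at orig (6,0); cuts so far [(6, 0)]; region rows[0,8) x cols[0,2) = 8x2
Op 4 cut(3, 1): punch at orig (3,1); cuts so far [(3, 1), (6, 0)]; region rows[0,8) x cols[0,2) = 8x2
Unfold 1 (reflect across v@2): 4 holes -> [(3, 1), (3, 2), (6, 0), (6, 3)]
Unfold 2 (reflect across v@4): 8 holes -> [(3, 1), (3, 2), (3, 5), (3, 6), (6, 0), (6, 3), (6, 4), (6, 7)]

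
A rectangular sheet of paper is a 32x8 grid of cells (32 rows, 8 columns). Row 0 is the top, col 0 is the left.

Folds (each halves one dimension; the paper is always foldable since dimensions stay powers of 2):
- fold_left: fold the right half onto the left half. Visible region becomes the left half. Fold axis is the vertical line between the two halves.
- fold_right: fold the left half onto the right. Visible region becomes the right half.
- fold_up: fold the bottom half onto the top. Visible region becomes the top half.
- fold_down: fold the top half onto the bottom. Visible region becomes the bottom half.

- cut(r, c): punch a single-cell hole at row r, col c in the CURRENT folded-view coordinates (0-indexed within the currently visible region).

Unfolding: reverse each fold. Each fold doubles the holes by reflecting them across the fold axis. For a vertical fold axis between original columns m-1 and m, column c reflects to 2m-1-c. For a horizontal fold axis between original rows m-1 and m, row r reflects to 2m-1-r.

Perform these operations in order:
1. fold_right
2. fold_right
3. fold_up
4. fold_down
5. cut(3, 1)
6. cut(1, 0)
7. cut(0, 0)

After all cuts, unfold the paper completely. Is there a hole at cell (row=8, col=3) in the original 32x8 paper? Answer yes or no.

Op 1 fold_right: fold axis v@4; visible region now rows[0,32) x cols[4,8) = 32x4
Op 2 fold_right: fold axis v@6; visible region now rows[0,32) x cols[6,8) = 32x2
Op 3 fold_up: fold axis h@16; visible region now rows[0,16) x cols[6,8) = 16x2
Op 4 fold_down: fold axis h@8; visible region now rows[8,16) x cols[6,8) = 8x2
Op 5 cut(3, 1): punch at orig (11,7); cuts so far [(11, 7)]; region rows[8,16) x cols[6,8) = 8x2
Op 6 cut(1, 0): punch at orig (9,6); cuts so far [(9, 6), (11, 7)]; region rows[8,16) x cols[6,8) = 8x2
Op 7 cut(0, 0): punch at orig (8,6); cuts so far [(8, 6), (9, 6), (11, 7)]; region rows[8,16) x cols[6,8) = 8x2
Unfold 1 (reflect across h@8): 6 holes -> [(4, 7), (6, 6), (7, 6), (8, 6), (9, 6), (11, 7)]
Unfold 2 (reflect across h@16): 12 holes -> [(4, 7), (6, 6), (7, 6), (8, 6), (9, 6), (11, 7), (20, 7), (22, 6), (23, 6), (24, 6), (25, 6), (27, 7)]
Unfold 3 (reflect across v@6): 24 holes -> [(4, 4), (4, 7), (6, 5), (6, 6), (7, 5), (7, 6), (8, 5), (8, 6), (9, 5), (9, 6), (11, 4), (11, 7), (20, 4), (20, 7), (22, 5), (22, 6), (23, 5), (23, 6), (24, 5), (24, 6), (25, 5), (25, 6), (27, 4), (27, 7)]
Unfold 4 (reflect across v@4): 48 holes -> [(4, 0), (4, 3), (4, 4), (4, 7), (6, 1), (6, 2), (6, 5), (6, 6), (7, 1), (7, 2), (7, 5), (7, 6), (8, 1), (8, 2), (8, 5), (8, 6), (9, 1), (9, 2), (9, 5), (9, 6), (11, 0), (11, 3), (11, 4), (11, 7), (20, 0), (20, 3), (20, 4), (20, 7), (22, 1), (22, 2), (22, 5), (22, 6), (23, 1), (23, 2), (23, 5), (23, 6), (24, 1), (24, 2), (24, 5), (24, 6), (25, 1), (25, 2), (25, 5), (25, 6), (27, 0), (27, 3), (27, 4), (27, 7)]
Holes: [(4, 0), (4, 3), (4, 4), (4, 7), (6, 1), (6, 2), (6, 5), (6, 6), (7, 1), (7, 2), (7, 5), (7, 6), (8, 1), (8, 2), (8, 5), (8, 6), (9, 1), (9, 2), (9, 5), (9, 6), (11, 0), (11, 3), (11, 4), (11, 7), (20, 0), (20, 3), (20, 4), (20, 7), (22, 1), (22, 2), (22, 5), (22, 6), (23, 1), (23, 2), (23, 5), (23, 6), (24, 1), (24, 2), (24, 5), (24, 6), (25, 1), (25, 2), (25, 5), (25, 6), (27, 0), (27, 3), (27, 4), (27, 7)]

Answer: no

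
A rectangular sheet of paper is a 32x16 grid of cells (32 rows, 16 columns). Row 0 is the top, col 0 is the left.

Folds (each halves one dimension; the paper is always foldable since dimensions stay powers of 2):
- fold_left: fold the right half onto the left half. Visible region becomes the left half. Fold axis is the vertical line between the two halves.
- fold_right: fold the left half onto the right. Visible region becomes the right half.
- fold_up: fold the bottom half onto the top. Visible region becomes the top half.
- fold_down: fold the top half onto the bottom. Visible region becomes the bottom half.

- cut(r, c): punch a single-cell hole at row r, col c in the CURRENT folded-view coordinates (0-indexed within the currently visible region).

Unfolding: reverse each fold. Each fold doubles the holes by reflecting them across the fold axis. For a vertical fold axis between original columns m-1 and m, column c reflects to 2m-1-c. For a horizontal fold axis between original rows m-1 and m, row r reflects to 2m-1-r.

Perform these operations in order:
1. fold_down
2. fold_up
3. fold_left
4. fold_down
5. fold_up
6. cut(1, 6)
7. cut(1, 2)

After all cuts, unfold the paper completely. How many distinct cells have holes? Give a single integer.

Op 1 fold_down: fold axis h@16; visible region now rows[16,32) x cols[0,16) = 16x16
Op 2 fold_up: fold axis h@24; visible region now rows[16,24) x cols[0,16) = 8x16
Op 3 fold_left: fold axis v@8; visible region now rows[16,24) x cols[0,8) = 8x8
Op 4 fold_down: fold axis h@20; visible region now rows[20,24) x cols[0,8) = 4x8
Op 5 fold_up: fold axis h@22; visible region now rows[20,22) x cols[0,8) = 2x8
Op 6 cut(1, 6): punch at orig (21,6); cuts so far [(21, 6)]; region rows[20,22) x cols[0,8) = 2x8
Op 7 cut(1, 2): punch at orig (21,2); cuts so far [(21, 2), (21, 6)]; region rows[20,22) x cols[0,8) = 2x8
Unfold 1 (reflect across h@22): 4 holes -> [(21, 2), (21, 6), (22, 2), (22, 6)]
Unfold 2 (reflect across h@20): 8 holes -> [(17, 2), (17, 6), (18, 2), (18, 6), (21, 2), (21, 6), (22, 2), (22, 6)]
Unfold 3 (reflect across v@8): 16 holes -> [(17, 2), (17, 6), (17, 9), (17, 13), (18, 2), (18, 6), (18, 9), (18, 13), (21, 2), (21, 6), (21, 9), (21, 13), (22, 2), (22, 6), (22, 9), (22, 13)]
Unfold 4 (reflect across h@24): 32 holes -> [(17, 2), (17, 6), (17, 9), (17, 13), (18, 2), (18, 6), (18, 9), (18, 13), (21, 2), (21, 6), (21, 9), (21, 13), (22, 2), (22, 6), (22, 9), (22, 13), (25, 2), (25, 6), (25, 9), (25, 13), (26, 2), (26, 6), (26, 9), (26, 13), (29, 2), (29, 6), (29, 9), (29, 13), (30, 2), (30, 6), (30, 9), (30, 13)]
Unfold 5 (reflect across h@16): 64 holes -> [(1, 2), (1, 6), (1, 9), (1, 13), (2, 2), (2, 6), (2, 9), (2, 13), (5, 2), (5, 6), (5, 9), (5, 13), (6, 2), (6, 6), (6, 9), (6, 13), (9, 2), (9, 6), (9, 9), (9, 13), (10, 2), (10, 6), (10, 9), (10, 13), (13, 2), (13, 6), (13, 9), (13, 13), (14, 2), (14, 6), (14, 9), (14, 13), (17, 2), (17, 6), (17, 9), (17, 13), (18, 2), (18, 6), (18, 9), (18, 13), (21, 2), (21, 6), (21, 9), (21, 13), (22, 2), (22, 6), (22, 9), (22, 13), (25, 2), (25, 6), (25, 9), (25, 13), (26, 2), (26, 6), (26, 9), (26, 13), (29, 2), (29, 6), (29, 9), (29, 13), (30, 2), (30, 6), (30, 9), (30, 13)]

Answer: 64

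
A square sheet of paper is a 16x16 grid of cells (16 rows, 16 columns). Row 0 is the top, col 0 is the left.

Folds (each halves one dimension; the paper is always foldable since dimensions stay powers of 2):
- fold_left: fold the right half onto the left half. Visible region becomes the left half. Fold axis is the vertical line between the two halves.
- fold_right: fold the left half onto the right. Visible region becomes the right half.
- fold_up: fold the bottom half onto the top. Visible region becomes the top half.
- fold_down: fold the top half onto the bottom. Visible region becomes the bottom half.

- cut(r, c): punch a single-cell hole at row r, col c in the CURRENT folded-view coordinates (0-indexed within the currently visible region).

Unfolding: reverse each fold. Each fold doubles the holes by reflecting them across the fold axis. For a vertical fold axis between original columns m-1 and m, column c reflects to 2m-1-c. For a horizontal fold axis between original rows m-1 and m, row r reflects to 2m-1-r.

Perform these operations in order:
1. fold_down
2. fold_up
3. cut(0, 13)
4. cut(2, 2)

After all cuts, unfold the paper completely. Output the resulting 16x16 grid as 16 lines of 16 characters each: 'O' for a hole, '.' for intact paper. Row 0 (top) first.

Op 1 fold_down: fold axis h@8; visible region now rows[8,16) x cols[0,16) = 8x16
Op 2 fold_up: fold axis h@12; visible region now rows[8,12) x cols[0,16) = 4x16
Op 3 cut(0, 13): punch at orig (8,13); cuts so far [(8, 13)]; region rows[8,12) x cols[0,16) = 4x16
Op 4 cut(2, 2): punch at orig (10,2); cuts so far [(8, 13), (10, 2)]; region rows[8,12) x cols[0,16) = 4x16
Unfold 1 (reflect across h@12): 4 holes -> [(8, 13), (10, 2), (13, 2), (15, 13)]
Unfold 2 (reflect across h@8): 8 holes -> [(0, 13), (2, 2), (5, 2), (7, 13), (8, 13), (10, 2), (13, 2), (15, 13)]

Answer: .............O..
................
..O.............
................
................
..O.............
................
.............O..
.............O..
................
..O.............
................
................
..O.............
................
.............O..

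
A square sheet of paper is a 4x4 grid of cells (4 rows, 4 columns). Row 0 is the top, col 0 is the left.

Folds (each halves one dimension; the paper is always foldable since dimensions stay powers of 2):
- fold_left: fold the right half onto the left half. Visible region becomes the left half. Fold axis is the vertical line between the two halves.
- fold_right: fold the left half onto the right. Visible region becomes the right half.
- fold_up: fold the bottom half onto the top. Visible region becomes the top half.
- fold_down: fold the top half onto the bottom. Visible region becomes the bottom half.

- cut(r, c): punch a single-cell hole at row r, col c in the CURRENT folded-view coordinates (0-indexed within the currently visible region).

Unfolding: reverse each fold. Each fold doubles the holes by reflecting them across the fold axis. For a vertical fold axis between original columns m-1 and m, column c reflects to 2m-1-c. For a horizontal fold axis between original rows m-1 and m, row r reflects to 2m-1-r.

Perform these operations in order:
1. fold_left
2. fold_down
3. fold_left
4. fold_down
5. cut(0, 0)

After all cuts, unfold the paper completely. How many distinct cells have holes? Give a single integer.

Answer: 16

Derivation:
Op 1 fold_left: fold axis v@2; visible region now rows[0,4) x cols[0,2) = 4x2
Op 2 fold_down: fold axis h@2; visible region now rows[2,4) x cols[0,2) = 2x2
Op 3 fold_left: fold axis v@1; visible region now rows[2,4) x cols[0,1) = 2x1
Op 4 fold_down: fold axis h@3; visible region now rows[3,4) x cols[0,1) = 1x1
Op 5 cut(0, 0): punch at orig (3,0); cuts so far [(3, 0)]; region rows[3,4) x cols[0,1) = 1x1
Unfold 1 (reflect across h@3): 2 holes -> [(2, 0), (3, 0)]
Unfold 2 (reflect across v@1): 4 holes -> [(2, 0), (2, 1), (3, 0), (3, 1)]
Unfold 3 (reflect across h@2): 8 holes -> [(0, 0), (0, 1), (1, 0), (1, 1), (2, 0), (2, 1), (3, 0), (3, 1)]
Unfold 4 (reflect across v@2): 16 holes -> [(0, 0), (0, 1), (0, 2), (0, 3), (1, 0), (1, 1), (1, 2), (1, 3), (2, 0), (2, 1), (2, 2), (2, 3), (3, 0), (3, 1), (3, 2), (3, 3)]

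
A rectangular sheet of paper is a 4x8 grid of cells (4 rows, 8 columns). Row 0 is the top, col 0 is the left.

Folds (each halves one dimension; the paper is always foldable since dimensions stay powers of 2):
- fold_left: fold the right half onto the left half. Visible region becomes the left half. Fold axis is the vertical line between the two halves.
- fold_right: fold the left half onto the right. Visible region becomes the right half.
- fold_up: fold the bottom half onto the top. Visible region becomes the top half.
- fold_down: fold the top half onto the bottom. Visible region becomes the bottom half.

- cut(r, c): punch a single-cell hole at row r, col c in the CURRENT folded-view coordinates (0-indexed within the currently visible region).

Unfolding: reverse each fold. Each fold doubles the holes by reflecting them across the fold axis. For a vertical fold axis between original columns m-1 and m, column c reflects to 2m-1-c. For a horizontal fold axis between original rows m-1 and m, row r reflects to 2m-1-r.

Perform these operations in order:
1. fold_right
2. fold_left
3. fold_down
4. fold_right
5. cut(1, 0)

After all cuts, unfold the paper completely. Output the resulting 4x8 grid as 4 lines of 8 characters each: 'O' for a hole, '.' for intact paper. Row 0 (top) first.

Op 1 fold_right: fold axis v@4; visible region now rows[0,4) x cols[4,8) = 4x4
Op 2 fold_left: fold axis v@6; visible region now rows[0,4) x cols[4,6) = 4x2
Op 3 fold_down: fold axis h@2; visible region now rows[2,4) x cols[4,6) = 2x2
Op 4 fold_right: fold axis v@5; visible region now rows[2,4) x cols[5,6) = 2x1
Op 5 cut(1, 0): punch at orig (3,5); cuts so far [(3, 5)]; region rows[2,4) x cols[5,6) = 2x1
Unfold 1 (reflect across v@5): 2 holes -> [(3, 4), (3, 5)]
Unfold 2 (reflect across h@2): 4 holes -> [(0, 4), (0, 5), (3, 4), (3, 5)]
Unfold 3 (reflect across v@6): 8 holes -> [(0, 4), (0, 5), (0, 6), (0, 7), (3, 4), (3, 5), (3, 6), (3, 7)]
Unfold 4 (reflect across v@4): 16 holes -> [(0, 0), (0, 1), (0, 2), (0, 3), (0, 4), (0, 5), (0, 6), (0, 7), (3, 0), (3, 1), (3, 2), (3, 3), (3, 4), (3, 5), (3, 6), (3, 7)]

Answer: OOOOOOOO
........
........
OOOOOOOO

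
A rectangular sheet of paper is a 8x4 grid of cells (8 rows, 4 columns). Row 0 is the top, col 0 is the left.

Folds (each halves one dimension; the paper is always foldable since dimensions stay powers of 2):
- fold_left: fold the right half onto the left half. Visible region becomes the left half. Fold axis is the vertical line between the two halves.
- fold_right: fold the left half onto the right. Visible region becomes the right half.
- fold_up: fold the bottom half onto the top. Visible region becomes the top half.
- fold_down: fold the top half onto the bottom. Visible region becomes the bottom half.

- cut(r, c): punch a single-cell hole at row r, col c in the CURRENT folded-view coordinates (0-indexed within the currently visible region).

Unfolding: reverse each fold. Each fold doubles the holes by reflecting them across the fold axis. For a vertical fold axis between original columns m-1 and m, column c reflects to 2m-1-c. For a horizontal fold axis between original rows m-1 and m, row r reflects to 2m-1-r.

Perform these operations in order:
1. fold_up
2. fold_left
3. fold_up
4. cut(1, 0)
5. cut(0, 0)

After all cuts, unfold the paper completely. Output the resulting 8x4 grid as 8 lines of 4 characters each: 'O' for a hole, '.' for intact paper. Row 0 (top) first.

Op 1 fold_up: fold axis h@4; visible region now rows[0,4) x cols[0,4) = 4x4
Op 2 fold_left: fold axis v@2; visible region now rows[0,4) x cols[0,2) = 4x2
Op 3 fold_up: fold axis h@2; visible region now rows[0,2) x cols[0,2) = 2x2
Op 4 cut(1, 0): punch at orig (1,0); cuts so far [(1, 0)]; region rows[0,2) x cols[0,2) = 2x2
Op 5 cut(0, 0): punch at orig (0,0); cuts so far [(0, 0), (1, 0)]; region rows[0,2) x cols[0,2) = 2x2
Unfold 1 (reflect across h@2): 4 holes -> [(0, 0), (1, 0), (2, 0), (3, 0)]
Unfold 2 (reflect across v@2): 8 holes -> [(0, 0), (0, 3), (1, 0), (1, 3), (2, 0), (2, 3), (3, 0), (3, 3)]
Unfold 3 (reflect across h@4): 16 holes -> [(0, 0), (0, 3), (1, 0), (1, 3), (2, 0), (2, 3), (3, 0), (3, 3), (4, 0), (4, 3), (5, 0), (5, 3), (6, 0), (6, 3), (7, 0), (7, 3)]

Answer: O..O
O..O
O..O
O..O
O..O
O..O
O..O
O..O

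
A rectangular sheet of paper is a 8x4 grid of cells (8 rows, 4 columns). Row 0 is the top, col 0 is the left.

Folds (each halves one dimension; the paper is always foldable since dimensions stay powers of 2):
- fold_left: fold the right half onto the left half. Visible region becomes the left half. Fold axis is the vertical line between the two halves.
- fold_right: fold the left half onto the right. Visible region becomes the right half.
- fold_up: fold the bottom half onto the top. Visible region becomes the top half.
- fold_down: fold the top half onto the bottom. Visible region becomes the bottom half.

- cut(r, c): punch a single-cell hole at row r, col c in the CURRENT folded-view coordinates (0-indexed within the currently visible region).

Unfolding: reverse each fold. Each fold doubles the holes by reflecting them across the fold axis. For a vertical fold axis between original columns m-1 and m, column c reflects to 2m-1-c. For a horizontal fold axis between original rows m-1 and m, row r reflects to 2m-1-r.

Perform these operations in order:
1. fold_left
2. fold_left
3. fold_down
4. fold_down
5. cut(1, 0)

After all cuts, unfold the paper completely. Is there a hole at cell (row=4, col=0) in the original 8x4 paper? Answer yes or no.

Op 1 fold_left: fold axis v@2; visible region now rows[0,8) x cols[0,2) = 8x2
Op 2 fold_left: fold axis v@1; visible region now rows[0,8) x cols[0,1) = 8x1
Op 3 fold_down: fold axis h@4; visible region now rows[4,8) x cols[0,1) = 4x1
Op 4 fold_down: fold axis h@6; visible region now rows[6,8) x cols[0,1) = 2x1
Op 5 cut(1, 0): punch at orig (7,0); cuts so far [(7, 0)]; region rows[6,8) x cols[0,1) = 2x1
Unfold 1 (reflect across h@6): 2 holes -> [(4, 0), (7, 0)]
Unfold 2 (reflect across h@4): 4 holes -> [(0, 0), (3, 0), (4, 0), (7, 0)]
Unfold 3 (reflect across v@1): 8 holes -> [(0, 0), (0, 1), (3, 0), (3, 1), (4, 0), (4, 1), (7, 0), (7, 1)]
Unfold 4 (reflect across v@2): 16 holes -> [(0, 0), (0, 1), (0, 2), (0, 3), (3, 0), (3, 1), (3, 2), (3, 3), (4, 0), (4, 1), (4, 2), (4, 3), (7, 0), (7, 1), (7, 2), (7, 3)]
Holes: [(0, 0), (0, 1), (0, 2), (0, 3), (3, 0), (3, 1), (3, 2), (3, 3), (4, 0), (4, 1), (4, 2), (4, 3), (7, 0), (7, 1), (7, 2), (7, 3)]

Answer: yes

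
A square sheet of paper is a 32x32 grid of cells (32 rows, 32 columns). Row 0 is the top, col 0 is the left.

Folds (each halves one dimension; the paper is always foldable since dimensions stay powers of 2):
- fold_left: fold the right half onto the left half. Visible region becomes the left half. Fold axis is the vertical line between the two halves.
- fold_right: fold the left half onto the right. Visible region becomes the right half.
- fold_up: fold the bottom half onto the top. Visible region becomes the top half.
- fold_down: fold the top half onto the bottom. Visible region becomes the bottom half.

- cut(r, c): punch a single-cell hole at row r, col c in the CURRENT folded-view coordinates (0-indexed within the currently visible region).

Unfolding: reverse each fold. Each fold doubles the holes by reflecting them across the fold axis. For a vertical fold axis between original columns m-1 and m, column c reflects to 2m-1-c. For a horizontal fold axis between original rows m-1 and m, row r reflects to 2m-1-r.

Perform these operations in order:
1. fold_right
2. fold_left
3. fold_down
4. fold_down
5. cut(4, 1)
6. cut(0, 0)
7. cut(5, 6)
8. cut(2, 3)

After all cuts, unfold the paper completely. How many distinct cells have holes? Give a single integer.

Answer: 64

Derivation:
Op 1 fold_right: fold axis v@16; visible region now rows[0,32) x cols[16,32) = 32x16
Op 2 fold_left: fold axis v@24; visible region now rows[0,32) x cols[16,24) = 32x8
Op 3 fold_down: fold axis h@16; visible region now rows[16,32) x cols[16,24) = 16x8
Op 4 fold_down: fold axis h@24; visible region now rows[24,32) x cols[16,24) = 8x8
Op 5 cut(4, 1): punch at orig (28,17); cuts so far [(28, 17)]; region rows[24,32) x cols[16,24) = 8x8
Op 6 cut(0, 0): punch at orig (24,16); cuts so far [(24, 16), (28, 17)]; region rows[24,32) x cols[16,24) = 8x8
Op 7 cut(5, 6): punch at orig (29,22); cuts so far [(24, 16), (28, 17), (29, 22)]; region rows[24,32) x cols[16,24) = 8x8
Op 8 cut(2, 3): punch at orig (26,19); cuts so far [(24, 16), (26, 19), (28, 17), (29, 22)]; region rows[24,32) x cols[16,24) = 8x8
Unfold 1 (reflect across h@24): 8 holes -> [(18, 22), (19, 17), (21, 19), (23, 16), (24, 16), (26, 19), (28, 17), (29, 22)]
Unfold 2 (reflect across h@16): 16 holes -> [(2, 22), (3, 17), (5, 19), (7, 16), (8, 16), (10, 19), (12, 17), (13, 22), (18, 22), (19, 17), (21, 19), (23, 16), (24, 16), (26, 19), (28, 17), (29, 22)]
Unfold 3 (reflect across v@24): 32 holes -> [(2, 22), (2, 25), (3, 17), (3, 30), (5, 19), (5, 28), (7, 16), (7, 31), (8, 16), (8, 31), (10, 19), (10, 28), (12, 17), (12, 30), (13, 22), (13, 25), (18, 22), (18, 25), (19, 17), (19, 30), (21, 19), (21, 28), (23, 16), (23, 31), (24, 16), (24, 31), (26, 19), (26, 28), (28, 17), (28, 30), (29, 22), (29, 25)]
Unfold 4 (reflect across v@16): 64 holes -> [(2, 6), (2, 9), (2, 22), (2, 25), (3, 1), (3, 14), (3, 17), (3, 30), (5, 3), (5, 12), (5, 19), (5, 28), (7, 0), (7, 15), (7, 16), (7, 31), (8, 0), (8, 15), (8, 16), (8, 31), (10, 3), (10, 12), (10, 19), (10, 28), (12, 1), (12, 14), (12, 17), (12, 30), (13, 6), (13, 9), (13, 22), (13, 25), (18, 6), (18, 9), (18, 22), (18, 25), (19, 1), (19, 14), (19, 17), (19, 30), (21, 3), (21, 12), (21, 19), (21, 28), (23, 0), (23, 15), (23, 16), (23, 31), (24, 0), (24, 15), (24, 16), (24, 31), (26, 3), (26, 12), (26, 19), (26, 28), (28, 1), (28, 14), (28, 17), (28, 30), (29, 6), (29, 9), (29, 22), (29, 25)]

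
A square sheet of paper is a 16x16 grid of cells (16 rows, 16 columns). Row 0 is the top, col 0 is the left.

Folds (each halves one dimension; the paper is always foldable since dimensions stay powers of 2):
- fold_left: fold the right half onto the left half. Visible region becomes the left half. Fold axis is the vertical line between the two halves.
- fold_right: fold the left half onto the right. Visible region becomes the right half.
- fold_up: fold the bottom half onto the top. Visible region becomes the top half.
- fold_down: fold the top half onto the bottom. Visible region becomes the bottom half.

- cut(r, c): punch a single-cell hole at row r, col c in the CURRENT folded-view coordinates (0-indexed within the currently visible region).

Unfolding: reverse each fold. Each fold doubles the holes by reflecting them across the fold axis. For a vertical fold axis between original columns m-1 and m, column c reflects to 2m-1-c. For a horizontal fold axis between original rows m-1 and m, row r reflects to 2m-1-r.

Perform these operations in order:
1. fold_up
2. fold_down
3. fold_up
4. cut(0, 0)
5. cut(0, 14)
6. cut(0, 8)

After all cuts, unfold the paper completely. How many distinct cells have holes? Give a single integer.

Answer: 24

Derivation:
Op 1 fold_up: fold axis h@8; visible region now rows[0,8) x cols[0,16) = 8x16
Op 2 fold_down: fold axis h@4; visible region now rows[4,8) x cols[0,16) = 4x16
Op 3 fold_up: fold axis h@6; visible region now rows[4,6) x cols[0,16) = 2x16
Op 4 cut(0, 0): punch at orig (4,0); cuts so far [(4, 0)]; region rows[4,6) x cols[0,16) = 2x16
Op 5 cut(0, 14): punch at orig (4,14); cuts so far [(4, 0), (4, 14)]; region rows[4,6) x cols[0,16) = 2x16
Op 6 cut(0, 8): punch at orig (4,8); cuts so far [(4, 0), (4, 8), (4, 14)]; region rows[4,6) x cols[0,16) = 2x16
Unfold 1 (reflect across h@6): 6 holes -> [(4, 0), (4, 8), (4, 14), (7, 0), (7, 8), (7, 14)]
Unfold 2 (reflect across h@4): 12 holes -> [(0, 0), (0, 8), (0, 14), (3, 0), (3, 8), (3, 14), (4, 0), (4, 8), (4, 14), (7, 0), (7, 8), (7, 14)]
Unfold 3 (reflect across h@8): 24 holes -> [(0, 0), (0, 8), (0, 14), (3, 0), (3, 8), (3, 14), (4, 0), (4, 8), (4, 14), (7, 0), (7, 8), (7, 14), (8, 0), (8, 8), (8, 14), (11, 0), (11, 8), (11, 14), (12, 0), (12, 8), (12, 14), (15, 0), (15, 8), (15, 14)]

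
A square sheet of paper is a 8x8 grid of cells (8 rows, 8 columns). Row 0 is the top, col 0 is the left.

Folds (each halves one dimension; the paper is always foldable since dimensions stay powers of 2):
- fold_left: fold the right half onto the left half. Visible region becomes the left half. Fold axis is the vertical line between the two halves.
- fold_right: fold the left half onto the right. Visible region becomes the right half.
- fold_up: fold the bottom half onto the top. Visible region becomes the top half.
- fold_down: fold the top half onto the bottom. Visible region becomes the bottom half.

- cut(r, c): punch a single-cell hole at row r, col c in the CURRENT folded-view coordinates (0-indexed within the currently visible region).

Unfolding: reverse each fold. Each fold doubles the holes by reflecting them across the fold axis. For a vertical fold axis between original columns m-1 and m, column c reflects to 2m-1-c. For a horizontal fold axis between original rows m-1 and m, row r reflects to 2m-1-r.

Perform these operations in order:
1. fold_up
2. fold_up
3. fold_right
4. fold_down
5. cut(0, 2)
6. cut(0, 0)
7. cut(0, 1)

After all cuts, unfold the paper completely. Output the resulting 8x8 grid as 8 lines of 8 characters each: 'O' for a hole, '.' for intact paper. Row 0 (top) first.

Op 1 fold_up: fold axis h@4; visible region now rows[0,4) x cols[0,8) = 4x8
Op 2 fold_up: fold axis h@2; visible region now rows[0,2) x cols[0,8) = 2x8
Op 3 fold_right: fold axis v@4; visible region now rows[0,2) x cols[4,8) = 2x4
Op 4 fold_down: fold axis h@1; visible region now rows[1,2) x cols[4,8) = 1x4
Op 5 cut(0, 2): punch at orig (1,6); cuts so far [(1, 6)]; region rows[1,2) x cols[4,8) = 1x4
Op 6 cut(0, 0): punch at orig (1,4); cuts so far [(1, 4), (1, 6)]; region rows[1,2) x cols[4,8) = 1x4
Op 7 cut(0, 1): punch at orig (1,5); cuts so far [(1, 4), (1, 5), (1, 6)]; region rows[1,2) x cols[4,8) = 1x4
Unfold 1 (reflect across h@1): 6 holes -> [(0, 4), (0, 5), (0, 6), (1, 4), (1, 5), (1, 6)]
Unfold 2 (reflect across v@4): 12 holes -> [(0, 1), (0, 2), (0, 3), (0, 4), (0, 5), (0, 6), (1, 1), (1, 2), (1, 3), (1, 4), (1, 5), (1, 6)]
Unfold 3 (reflect across h@2): 24 holes -> [(0, 1), (0, 2), (0, 3), (0, 4), (0, 5), (0, 6), (1, 1), (1, 2), (1, 3), (1, 4), (1, 5), (1, 6), (2, 1), (2, 2), (2, 3), (2, 4), (2, 5), (2, 6), (3, 1), (3, 2), (3, 3), (3, 4), (3, 5), (3, 6)]
Unfold 4 (reflect across h@4): 48 holes -> [(0, 1), (0, 2), (0, 3), (0, 4), (0, 5), (0, 6), (1, 1), (1, 2), (1, 3), (1, 4), (1, 5), (1, 6), (2, 1), (2, 2), (2, 3), (2, 4), (2, 5), (2, 6), (3, 1), (3, 2), (3, 3), (3, 4), (3, 5), (3, 6), (4, 1), (4, 2), (4, 3), (4, 4), (4, 5), (4, 6), (5, 1), (5, 2), (5, 3), (5, 4), (5, 5), (5, 6), (6, 1), (6, 2), (6, 3), (6, 4), (6, 5), (6, 6), (7, 1), (7, 2), (7, 3), (7, 4), (7, 5), (7, 6)]

Answer: .OOOOOO.
.OOOOOO.
.OOOOOO.
.OOOOOO.
.OOOOOO.
.OOOOOO.
.OOOOOO.
.OOOOOO.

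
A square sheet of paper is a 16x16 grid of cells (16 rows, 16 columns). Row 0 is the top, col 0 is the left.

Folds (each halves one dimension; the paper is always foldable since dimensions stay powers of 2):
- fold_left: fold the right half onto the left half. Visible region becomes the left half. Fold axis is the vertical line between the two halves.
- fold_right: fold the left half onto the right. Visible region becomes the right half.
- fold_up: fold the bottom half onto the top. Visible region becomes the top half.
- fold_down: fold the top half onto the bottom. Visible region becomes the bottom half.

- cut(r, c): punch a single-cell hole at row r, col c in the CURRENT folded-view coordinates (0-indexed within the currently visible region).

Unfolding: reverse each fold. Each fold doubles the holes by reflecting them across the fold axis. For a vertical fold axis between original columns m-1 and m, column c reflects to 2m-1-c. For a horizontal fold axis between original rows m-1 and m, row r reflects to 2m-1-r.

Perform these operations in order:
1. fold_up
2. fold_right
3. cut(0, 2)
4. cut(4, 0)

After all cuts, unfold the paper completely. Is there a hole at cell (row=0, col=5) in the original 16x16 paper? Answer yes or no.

Op 1 fold_up: fold axis h@8; visible region now rows[0,8) x cols[0,16) = 8x16
Op 2 fold_right: fold axis v@8; visible region now rows[0,8) x cols[8,16) = 8x8
Op 3 cut(0, 2): punch at orig (0,10); cuts so far [(0, 10)]; region rows[0,8) x cols[8,16) = 8x8
Op 4 cut(4, 0): punch at orig (4,8); cuts so far [(0, 10), (4, 8)]; region rows[0,8) x cols[8,16) = 8x8
Unfold 1 (reflect across v@8): 4 holes -> [(0, 5), (0, 10), (4, 7), (4, 8)]
Unfold 2 (reflect across h@8): 8 holes -> [(0, 5), (0, 10), (4, 7), (4, 8), (11, 7), (11, 8), (15, 5), (15, 10)]
Holes: [(0, 5), (0, 10), (4, 7), (4, 8), (11, 7), (11, 8), (15, 5), (15, 10)]

Answer: yes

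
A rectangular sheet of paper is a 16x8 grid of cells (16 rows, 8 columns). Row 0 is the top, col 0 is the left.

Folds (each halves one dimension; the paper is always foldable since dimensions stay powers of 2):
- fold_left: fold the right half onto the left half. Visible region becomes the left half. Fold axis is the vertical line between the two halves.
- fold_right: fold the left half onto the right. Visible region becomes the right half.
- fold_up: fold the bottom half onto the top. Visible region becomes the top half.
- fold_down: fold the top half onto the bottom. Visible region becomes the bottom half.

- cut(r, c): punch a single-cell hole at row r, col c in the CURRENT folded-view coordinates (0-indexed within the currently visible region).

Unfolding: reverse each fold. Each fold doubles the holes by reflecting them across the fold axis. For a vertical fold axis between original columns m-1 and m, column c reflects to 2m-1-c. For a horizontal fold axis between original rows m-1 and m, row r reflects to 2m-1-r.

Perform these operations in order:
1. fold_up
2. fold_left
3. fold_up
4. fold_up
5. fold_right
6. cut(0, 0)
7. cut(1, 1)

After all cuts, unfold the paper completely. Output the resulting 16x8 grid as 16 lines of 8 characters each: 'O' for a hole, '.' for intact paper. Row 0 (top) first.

Answer: .OO..OO.
O..OO..O
O..OO..O
.OO..OO.
.OO..OO.
O..OO..O
O..OO..O
.OO..OO.
.OO..OO.
O..OO..O
O..OO..O
.OO..OO.
.OO..OO.
O..OO..O
O..OO..O
.OO..OO.

Derivation:
Op 1 fold_up: fold axis h@8; visible region now rows[0,8) x cols[0,8) = 8x8
Op 2 fold_left: fold axis v@4; visible region now rows[0,8) x cols[0,4) = 8x4
Op 3 fold_up: fold axis h@4; visible region now rows[0,4) x cols[0,4) = 4x4
Op 4 fold_up: fold axis h@2; visible region now rows[0,2) x cols[0,4) = 2x4
Op 5 fold_right: fold axis v@2; visible region now rows[0,2) x cols[2,4) = 2x2
Op 6 cut(0, 0): punch at orig (0,2); cuts so far [(0, 2)]; region rows[0,2) x cols[2,4) = 2x2
Op 7 cut(1, 1): punch at orig (1,3); cuts so far [(0, 2), (1, 3)]; region rows[0,2) x cols[2,4) = 2x2
Unfold 1 (reflect across v@2): 4 holes -> [(0, 1), (0, 2), (1, 0), (1, 3)]
Unfold 2 (reflect across h@2): 8 holes -> [(0, 1), (0, 2), (1, 0), (1, 3), (2, 0), (2, 3), (3, 1), (3, 2)]
Unfold 3 (reflect across h@4): 16 holes -> [(0, 1), (0, 2), (1, 0), (1, 3), (2, 0), (2, 3), (3, 1), (3, 2), (4, 1), (4, 2), (5, 0), (5, 3), (6, 0), (6, 3), (7, 1), (7, 2)]
Unfold 4 (reflect across v@4): 32 holes -> [(0, 1), (0, 2), (0, 5), (0, 6), (1, 0), (1, 3), (1, 4), (1, 7), (2, 0), (2, 3), (2, 4), (2, 7), (3, 1), (3, 2), (3, 5), (3, 6), (4, 1), (4, 2), (4, 5), (4, 6), (5, 0), (5, 3), (5, 4), (5, 7), (6, 0), (6, 3), (6, 4), (6, 7), (7, 1), (7, 2), (7, 5), (7, 6)]
Unfold 5 (reflect across h@8): 64 holes -> [(0, 1), (0, 2), (0, 5), (0, 6), (1, 0), (1, 3), (1, 4), (1, 7), (2, 0), (2, 3), (2, 4), (2, 7), (3, 1), (3, 2), (3, 5), (3, 6), (4, 1), (4, 2), (4, 5), (4, 6), (5, 0), (5, 3), (5, 4), (5, 7), (6, 0), (6, 3), (6, 4), (6, 7), (7, 1), (7, 2), (7, 5), (7, 6), (8, 1), (8, 2), (8, 5), (8, 6), (9, 0), (9, 3), (9, 4), (9, 7), (10, 0), (10, 3), (10, 4), (10, 7), (11, 1), (11, 2), (11, 5), (11, 6), (12, 1), (12, 2), (12, 5), (12, 6), (13, 0), (13, 3), (13, 4), (13, 7), (14, 0), (14, 3), (14, 4), (14, 7), (15, 1), (15, 2), (15, 5), (15, 6)]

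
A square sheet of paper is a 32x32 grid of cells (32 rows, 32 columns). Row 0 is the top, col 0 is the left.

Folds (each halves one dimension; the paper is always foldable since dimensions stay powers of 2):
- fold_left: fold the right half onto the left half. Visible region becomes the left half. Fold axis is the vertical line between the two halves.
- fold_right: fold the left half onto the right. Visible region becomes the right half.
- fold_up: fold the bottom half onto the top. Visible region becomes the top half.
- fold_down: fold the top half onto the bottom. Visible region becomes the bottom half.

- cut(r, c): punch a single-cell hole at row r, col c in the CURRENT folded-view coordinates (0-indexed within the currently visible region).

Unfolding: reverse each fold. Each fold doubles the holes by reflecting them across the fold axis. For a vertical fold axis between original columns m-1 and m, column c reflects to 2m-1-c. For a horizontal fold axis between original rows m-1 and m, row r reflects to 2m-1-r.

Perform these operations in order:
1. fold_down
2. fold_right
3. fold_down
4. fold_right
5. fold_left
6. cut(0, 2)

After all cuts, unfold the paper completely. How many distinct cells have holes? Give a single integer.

Op 1 fold_down: fold axis h@16; visible region now rows[16,32) x cols[0,32) = 16x32
Op 2 fold_right: fold axis v@16; visible region now rows[16,32) x cols[16,32) = 16x16
Op 3 fold_down: fold axis h@24; visible region now rows[24,32) x cols[16,32) = 8x16
Op 4 fold_right: fold axis v@24; visible region now rows[24,32) x cols[24,32) = 8x8
Op 5 fold_left: fold axis v@28; visible region now rows[24,32) x cols[24,28) = 8x4
Op 6 cut(0, 2): punch at orig (24,26); cuts so far [(24, 26)]; region rows[24,32) x cols[24,28) = 8x4
Unfold 1 (reflect across v@28): 2 holes -> [(24, 26), (24, 29)]
Unfold 2 (reflect across v@24): 4 holes -> [(24, 18), (24, 21), (24, 26), (24, 29)]
Unfold 3 (reflect across h@24): 8 holes -> [(23, 18), (23, 21), (23, 26), (23, 29), (24, 18), (24, 21), (24, 26), (24, 29)]
Unfold 4 (reflect across v@16): 16 holes -> [(23, 2), (23, 5), (23, 10), (23, 13), (23, 18), (23, 21), (23, 26), (23, 29), (24, 2), (24, 5), (24, 10), (24, 13), (24, 18), (24, 21), (24, 26), (24, 29)]
Unfold 5 (reflect across h@16): 32 holes -> [(7, 2), (7, 5), (7, 10), (7, 13), (7, 18), (7, 21), (7, 26), (7, 29), (8, 2), (8, 5), (8, 10), (8, 13), (8, 18), (8, 21), (8, 26), (8, 29), (23, 2), (23, 5), (23, 10), (23, 13), (23, 18), (23, 21), (23, 26), (23, 29), (24, 2), (24, 5), (24, 10), (24, 13), (24, 18), (24, 21), (24, 26), (24, 29)]

Answer: 32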